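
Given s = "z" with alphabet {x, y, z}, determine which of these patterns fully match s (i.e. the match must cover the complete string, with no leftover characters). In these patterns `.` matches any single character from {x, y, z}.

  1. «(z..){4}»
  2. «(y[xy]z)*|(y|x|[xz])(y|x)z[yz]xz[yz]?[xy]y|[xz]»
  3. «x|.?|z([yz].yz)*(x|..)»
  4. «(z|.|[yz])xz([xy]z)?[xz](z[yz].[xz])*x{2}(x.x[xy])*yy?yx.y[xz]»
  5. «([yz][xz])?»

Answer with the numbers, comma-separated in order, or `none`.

2, 3

1 → no match
2 → match
3 → match
4 → no match
5 → no match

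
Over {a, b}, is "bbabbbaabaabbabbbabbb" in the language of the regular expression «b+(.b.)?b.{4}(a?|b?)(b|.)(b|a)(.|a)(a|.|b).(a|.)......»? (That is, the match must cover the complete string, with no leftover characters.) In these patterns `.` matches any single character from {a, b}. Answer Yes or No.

No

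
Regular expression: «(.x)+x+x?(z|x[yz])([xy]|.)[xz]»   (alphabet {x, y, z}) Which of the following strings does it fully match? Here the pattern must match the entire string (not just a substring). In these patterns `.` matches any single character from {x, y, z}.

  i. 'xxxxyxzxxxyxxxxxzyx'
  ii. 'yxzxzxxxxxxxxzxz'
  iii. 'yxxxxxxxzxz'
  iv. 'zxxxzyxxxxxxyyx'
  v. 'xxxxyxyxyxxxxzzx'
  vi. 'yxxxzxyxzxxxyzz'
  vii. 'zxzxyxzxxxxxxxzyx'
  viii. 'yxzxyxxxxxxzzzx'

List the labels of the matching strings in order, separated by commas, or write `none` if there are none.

i → match
ii → match
iii → match
iv → no match
v → match
vi → match
vii → match
viii → no match

i, ii, iii, v, vi, vii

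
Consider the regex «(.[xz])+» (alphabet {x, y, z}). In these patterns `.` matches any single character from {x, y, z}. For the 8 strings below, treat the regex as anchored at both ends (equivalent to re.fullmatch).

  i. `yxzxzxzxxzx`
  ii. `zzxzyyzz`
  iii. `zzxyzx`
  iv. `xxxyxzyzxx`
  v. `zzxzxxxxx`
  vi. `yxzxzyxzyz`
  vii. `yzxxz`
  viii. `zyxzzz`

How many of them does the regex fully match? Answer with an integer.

0

i → no match
ii → no match
iii → no match
iv → no match
v → no match
vi → no match
vii → no match
viii → no match
Total matched: 0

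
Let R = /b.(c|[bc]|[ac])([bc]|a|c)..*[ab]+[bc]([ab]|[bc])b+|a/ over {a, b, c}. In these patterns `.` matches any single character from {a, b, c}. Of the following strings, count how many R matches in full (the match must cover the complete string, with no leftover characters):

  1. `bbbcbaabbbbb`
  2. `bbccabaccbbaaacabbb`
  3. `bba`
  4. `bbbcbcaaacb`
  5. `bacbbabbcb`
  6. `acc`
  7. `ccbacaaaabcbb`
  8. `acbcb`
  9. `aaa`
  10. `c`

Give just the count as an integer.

1 → match
2 → match
3 → no match
4 → no match
5 → match
6 → no match
7 → no match
8 → no match
9 → no match
10 → no match
Total matched: 3

3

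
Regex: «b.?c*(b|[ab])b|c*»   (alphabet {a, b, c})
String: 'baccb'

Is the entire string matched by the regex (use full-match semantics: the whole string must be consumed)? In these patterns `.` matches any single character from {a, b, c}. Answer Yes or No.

No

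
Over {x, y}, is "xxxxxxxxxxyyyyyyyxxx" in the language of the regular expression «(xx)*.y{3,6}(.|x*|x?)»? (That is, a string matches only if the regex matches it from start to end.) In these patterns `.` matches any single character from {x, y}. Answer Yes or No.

Yes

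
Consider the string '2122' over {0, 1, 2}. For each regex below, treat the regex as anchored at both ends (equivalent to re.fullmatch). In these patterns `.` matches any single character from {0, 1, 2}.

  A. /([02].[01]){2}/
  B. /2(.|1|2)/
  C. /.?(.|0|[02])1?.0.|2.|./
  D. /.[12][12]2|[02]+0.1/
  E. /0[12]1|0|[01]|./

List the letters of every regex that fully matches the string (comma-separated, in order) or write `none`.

A → no match
B → no match
C → no match
D → match
E → no match

D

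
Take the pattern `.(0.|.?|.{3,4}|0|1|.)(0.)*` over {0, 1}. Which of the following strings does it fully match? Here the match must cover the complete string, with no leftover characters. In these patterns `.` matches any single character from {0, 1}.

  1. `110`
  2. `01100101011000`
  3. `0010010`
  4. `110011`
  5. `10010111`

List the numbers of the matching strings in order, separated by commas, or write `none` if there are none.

none

1 → no match
2 → no match
3 → no match
4 → no match
5 → no match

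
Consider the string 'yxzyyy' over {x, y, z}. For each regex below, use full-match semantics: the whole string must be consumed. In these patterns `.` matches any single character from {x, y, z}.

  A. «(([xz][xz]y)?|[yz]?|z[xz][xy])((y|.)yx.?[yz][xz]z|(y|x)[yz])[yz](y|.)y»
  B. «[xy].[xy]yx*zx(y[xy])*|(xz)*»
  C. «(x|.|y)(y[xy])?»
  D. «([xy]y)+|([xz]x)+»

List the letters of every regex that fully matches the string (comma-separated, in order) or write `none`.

A → match
B → no match
C → no match
D → no match

A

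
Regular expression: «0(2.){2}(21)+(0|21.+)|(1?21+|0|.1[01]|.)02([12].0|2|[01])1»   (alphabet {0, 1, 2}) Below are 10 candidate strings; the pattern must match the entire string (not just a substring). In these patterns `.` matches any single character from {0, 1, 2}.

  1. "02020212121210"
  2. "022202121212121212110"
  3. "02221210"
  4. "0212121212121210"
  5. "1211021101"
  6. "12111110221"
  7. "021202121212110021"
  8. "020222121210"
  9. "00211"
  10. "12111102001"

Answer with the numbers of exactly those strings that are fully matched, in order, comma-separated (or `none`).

1 → match
2 → match
3. "02221210" → match
4 → match
5. "1211021101" → match
6. "12111110221" → match
7 → match
8. "020222121210" → match
9. "00211" → match
10. "12111102001" → no match

1, 2, 3, 4, 5, 6, 7, 8, 9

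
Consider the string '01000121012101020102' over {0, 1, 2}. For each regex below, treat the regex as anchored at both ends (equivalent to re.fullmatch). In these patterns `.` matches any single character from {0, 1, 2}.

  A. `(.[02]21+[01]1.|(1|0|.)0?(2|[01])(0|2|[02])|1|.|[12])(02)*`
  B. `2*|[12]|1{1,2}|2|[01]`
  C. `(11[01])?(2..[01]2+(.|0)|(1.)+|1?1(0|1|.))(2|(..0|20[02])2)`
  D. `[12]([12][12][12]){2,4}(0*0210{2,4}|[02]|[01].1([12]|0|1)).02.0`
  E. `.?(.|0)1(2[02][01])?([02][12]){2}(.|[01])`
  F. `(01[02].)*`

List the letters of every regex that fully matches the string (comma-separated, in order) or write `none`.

F

A → no match
B → no match
C → no match
D → no match — must end with '0'
E → no match
F → match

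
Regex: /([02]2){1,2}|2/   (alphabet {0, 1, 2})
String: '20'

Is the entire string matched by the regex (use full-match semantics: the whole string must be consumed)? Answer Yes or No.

No

Every match must end with '2', but '20' does not.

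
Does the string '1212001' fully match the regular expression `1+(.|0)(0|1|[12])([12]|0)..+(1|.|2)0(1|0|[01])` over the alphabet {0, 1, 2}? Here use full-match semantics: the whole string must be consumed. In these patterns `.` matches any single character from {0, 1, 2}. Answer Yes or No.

No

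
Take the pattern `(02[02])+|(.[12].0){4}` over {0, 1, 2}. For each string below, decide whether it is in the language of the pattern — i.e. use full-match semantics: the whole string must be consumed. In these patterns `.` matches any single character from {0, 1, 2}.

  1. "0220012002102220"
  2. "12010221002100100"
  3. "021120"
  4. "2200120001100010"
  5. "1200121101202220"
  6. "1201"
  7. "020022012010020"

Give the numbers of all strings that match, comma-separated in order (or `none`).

1

1 → match
2 → no match
3 → no match
4 → no match
5 → no match
6 → no match
7 → no match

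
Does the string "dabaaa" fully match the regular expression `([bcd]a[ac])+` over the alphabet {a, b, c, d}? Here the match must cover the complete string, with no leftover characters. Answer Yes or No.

No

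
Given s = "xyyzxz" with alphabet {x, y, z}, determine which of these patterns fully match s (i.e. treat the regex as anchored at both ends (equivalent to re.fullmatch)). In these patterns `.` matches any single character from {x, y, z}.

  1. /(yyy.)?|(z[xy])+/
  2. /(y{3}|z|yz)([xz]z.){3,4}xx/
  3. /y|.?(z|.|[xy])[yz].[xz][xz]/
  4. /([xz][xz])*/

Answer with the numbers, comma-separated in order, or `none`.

3

1 → no match
2 → no match — must end with "xx"
3 → match
4 → no match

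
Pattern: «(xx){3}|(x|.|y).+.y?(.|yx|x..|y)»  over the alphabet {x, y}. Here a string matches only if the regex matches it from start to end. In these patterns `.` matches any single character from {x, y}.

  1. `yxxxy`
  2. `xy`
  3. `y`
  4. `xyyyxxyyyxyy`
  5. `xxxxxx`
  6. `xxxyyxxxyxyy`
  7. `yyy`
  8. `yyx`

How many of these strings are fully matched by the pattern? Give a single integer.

4

1 → match
2 → no match
3 → no match
4 → match
5 → match
6 → match
7 → no match
8 → no match
Total matched: 4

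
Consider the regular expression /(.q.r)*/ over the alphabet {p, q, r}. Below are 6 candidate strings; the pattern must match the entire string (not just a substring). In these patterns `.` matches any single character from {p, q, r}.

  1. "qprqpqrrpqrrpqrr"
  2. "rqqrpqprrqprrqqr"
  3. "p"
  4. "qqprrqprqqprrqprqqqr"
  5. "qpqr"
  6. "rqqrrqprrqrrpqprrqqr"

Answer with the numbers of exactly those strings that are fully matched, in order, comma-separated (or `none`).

2, 4, 6

1 → no match
2 → match
3. "p" → no match
4 → match
5. "qpqr" → no match
6 → match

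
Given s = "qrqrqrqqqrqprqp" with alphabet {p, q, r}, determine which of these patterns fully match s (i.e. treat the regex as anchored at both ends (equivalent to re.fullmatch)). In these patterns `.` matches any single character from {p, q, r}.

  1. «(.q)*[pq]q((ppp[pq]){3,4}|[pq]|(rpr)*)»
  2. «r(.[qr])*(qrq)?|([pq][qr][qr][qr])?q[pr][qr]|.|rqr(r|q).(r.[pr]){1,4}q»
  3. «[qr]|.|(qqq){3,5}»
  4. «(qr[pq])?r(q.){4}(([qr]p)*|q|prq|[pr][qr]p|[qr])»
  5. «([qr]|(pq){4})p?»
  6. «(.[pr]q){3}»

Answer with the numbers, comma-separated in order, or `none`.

1 → no match
2 → no match
3 → no match
4 → match
5 → no match
6 → no match — must end with "q"

4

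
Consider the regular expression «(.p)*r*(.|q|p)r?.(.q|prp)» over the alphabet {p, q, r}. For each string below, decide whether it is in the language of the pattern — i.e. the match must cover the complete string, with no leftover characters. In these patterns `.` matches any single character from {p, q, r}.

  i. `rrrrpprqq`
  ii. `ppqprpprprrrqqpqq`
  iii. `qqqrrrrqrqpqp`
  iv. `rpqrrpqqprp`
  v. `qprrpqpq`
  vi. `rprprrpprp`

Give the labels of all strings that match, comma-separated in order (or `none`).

v, vi

i. `rrrrpprqq` → no match
ii → no match
iii → no match
iv. `rpqrrpqqprp` → no match
v. `qprrpqpq` → match
vi. `rprprrpprp` → match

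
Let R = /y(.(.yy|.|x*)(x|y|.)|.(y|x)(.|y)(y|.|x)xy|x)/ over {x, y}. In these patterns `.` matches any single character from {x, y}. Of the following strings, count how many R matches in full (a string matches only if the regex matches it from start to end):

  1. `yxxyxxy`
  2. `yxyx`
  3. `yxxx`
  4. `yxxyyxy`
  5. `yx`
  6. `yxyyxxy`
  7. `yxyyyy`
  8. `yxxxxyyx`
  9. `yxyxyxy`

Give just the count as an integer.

1. `yxxyxxy` → match
2. `yxyx` → match
3. `yxxx` → match
4. `yxxyyxy` → match
5. `yx` → match
6. `yxyyxxy` → match
7. `yxyyyy` → match
8. `yxxxxyyx` → no match
9. `yxyxyxy` → match
Total matched: 8

8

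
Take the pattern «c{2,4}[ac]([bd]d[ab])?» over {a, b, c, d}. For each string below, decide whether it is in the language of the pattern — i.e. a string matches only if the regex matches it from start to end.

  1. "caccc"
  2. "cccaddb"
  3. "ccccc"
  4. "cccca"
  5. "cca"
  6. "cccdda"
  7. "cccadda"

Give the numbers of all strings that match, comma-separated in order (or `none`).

1 → no match
2 → match
3 → match
4 → match
5 → match
6 → match
7 → match

2, 3, 4, 5, 6, 7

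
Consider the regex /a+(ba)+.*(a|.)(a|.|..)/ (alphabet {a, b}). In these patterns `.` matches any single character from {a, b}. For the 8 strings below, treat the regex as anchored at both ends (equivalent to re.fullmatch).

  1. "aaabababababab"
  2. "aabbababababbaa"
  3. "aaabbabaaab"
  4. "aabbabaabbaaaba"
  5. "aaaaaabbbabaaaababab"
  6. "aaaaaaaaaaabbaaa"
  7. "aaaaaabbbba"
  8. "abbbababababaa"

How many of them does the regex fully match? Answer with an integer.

1 → match
2 → no match
3 → no match
4 → no match
5 → no match
6 → no match
7 → no match
8 → no match
Total matched: 1

1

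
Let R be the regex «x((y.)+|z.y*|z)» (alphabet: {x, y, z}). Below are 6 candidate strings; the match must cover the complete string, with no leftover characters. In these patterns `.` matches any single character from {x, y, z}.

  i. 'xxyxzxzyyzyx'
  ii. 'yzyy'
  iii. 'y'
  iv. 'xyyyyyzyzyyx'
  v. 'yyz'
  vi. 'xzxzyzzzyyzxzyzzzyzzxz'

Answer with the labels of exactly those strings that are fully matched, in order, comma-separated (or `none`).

i. 'xxyxzxzyyzyx' → no match
ii. 'yzyy' → no match — must start with 'x'
iii. 'y' → no match — must start with 'x'
iv. 'xyyyyyzyzyyx' → no match
v. 'yyz' → no match — must start with 'x'
vi → no match

none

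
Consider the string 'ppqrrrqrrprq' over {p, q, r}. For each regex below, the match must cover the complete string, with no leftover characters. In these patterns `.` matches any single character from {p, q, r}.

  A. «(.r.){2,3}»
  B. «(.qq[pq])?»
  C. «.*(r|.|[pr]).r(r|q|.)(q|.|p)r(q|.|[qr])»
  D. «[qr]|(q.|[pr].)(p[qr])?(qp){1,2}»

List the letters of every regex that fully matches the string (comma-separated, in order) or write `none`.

C

A → no match
B → no match
C → match
D → no match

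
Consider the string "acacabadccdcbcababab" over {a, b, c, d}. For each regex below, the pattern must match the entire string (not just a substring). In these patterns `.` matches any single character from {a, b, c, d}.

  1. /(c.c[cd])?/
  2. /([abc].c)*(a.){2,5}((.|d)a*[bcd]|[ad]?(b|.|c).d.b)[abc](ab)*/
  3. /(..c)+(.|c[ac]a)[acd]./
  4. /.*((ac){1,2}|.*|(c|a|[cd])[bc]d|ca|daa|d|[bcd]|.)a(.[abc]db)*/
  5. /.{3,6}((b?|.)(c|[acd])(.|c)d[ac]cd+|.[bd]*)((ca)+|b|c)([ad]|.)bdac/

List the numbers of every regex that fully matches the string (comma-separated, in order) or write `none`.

2

1 → no match
2 → match
3 → no match
4 → no match
5 → no match — must end with "bdac"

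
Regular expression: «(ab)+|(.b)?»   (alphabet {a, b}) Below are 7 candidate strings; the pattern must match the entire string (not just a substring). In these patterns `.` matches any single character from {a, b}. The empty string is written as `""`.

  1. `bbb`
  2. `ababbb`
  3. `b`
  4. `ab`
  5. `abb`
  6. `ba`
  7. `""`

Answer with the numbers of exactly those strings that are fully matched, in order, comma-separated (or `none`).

4, 7

1 → no match
2 → no match
3 → no match
4 → match
5 → no match
6 → no match
7 → match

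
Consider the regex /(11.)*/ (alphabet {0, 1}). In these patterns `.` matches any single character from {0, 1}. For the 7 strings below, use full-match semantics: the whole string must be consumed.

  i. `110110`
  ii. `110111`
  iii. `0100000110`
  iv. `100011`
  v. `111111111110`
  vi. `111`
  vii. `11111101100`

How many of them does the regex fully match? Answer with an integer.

4

i → match
ii → match
iii → no match
iv → no match
v → match
vi → match
vii → no match
Total matched: 4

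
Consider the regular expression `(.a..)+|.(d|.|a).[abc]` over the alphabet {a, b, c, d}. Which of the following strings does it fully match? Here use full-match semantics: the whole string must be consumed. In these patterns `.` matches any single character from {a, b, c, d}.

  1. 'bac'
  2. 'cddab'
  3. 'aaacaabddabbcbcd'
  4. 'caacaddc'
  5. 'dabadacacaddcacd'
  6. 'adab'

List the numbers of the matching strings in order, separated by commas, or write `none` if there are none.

5, 6

1 → no match
2 → no match
3 → no match
4 → no match
5 → match
6 → match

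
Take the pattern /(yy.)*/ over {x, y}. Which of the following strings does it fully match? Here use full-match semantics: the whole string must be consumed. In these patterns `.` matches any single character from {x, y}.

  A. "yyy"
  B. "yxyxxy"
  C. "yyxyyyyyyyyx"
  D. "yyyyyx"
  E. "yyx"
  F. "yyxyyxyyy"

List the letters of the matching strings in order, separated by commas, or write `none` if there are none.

A. "yyy" → match
B. "yxyxxy" → no match
C. "yyxyyyyyyyyx" → match
D. "yyyyyx" → match
E. "yyx" → match
F. "yyxyyxyyy" → match

A, C, D, E, F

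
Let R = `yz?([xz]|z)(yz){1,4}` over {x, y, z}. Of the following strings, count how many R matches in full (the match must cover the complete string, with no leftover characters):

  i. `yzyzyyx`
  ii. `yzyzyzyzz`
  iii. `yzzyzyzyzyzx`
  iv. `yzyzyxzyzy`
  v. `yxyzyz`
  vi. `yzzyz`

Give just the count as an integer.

i. `yzyzyyx` → no match — must end with `yz`
ii. `yzyzyzyzz` → no match — must end with `yz`
iii. `yzzyzyzyzyzx` → no match — must end with `yz`
iv. `yzyzyxzyzy` → no match — must end with `yz`
v. `yxyzyz` → match
vi. `yzzyz` → match
Total matched: 2

2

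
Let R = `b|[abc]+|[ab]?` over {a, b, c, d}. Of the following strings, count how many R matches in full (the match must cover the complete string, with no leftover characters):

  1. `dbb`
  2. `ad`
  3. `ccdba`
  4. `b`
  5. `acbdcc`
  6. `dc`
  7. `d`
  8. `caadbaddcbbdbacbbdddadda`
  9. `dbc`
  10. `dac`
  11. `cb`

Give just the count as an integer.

1 → no match
2 → no match
3 → no match
4 → match
5 → no match
6 → no match
7 → no match
8 → no match
9 → no match
10 → no match
11 → match
Total matched: 2

2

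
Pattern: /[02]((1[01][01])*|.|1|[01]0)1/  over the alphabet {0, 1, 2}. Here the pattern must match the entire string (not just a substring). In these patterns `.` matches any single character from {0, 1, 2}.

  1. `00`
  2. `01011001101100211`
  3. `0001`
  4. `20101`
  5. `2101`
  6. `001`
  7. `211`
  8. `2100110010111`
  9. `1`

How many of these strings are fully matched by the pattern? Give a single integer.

1 → no match — must end with `1`
2 → no match
3 → match
4 → no match
5 → match
6 → match
7 → match
8 → no match
9 → no match
Total matched: 4

4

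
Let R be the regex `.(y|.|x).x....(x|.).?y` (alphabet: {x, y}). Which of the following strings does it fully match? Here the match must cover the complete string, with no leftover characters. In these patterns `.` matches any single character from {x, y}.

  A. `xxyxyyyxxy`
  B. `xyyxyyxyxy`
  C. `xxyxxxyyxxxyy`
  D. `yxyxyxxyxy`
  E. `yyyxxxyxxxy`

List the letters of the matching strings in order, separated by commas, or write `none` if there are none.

A, B, D, E

A → match
B → match
C → no match
D → match
E → match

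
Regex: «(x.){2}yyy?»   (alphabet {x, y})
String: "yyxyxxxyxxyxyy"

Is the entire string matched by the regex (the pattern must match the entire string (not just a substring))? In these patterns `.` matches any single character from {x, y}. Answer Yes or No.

Every match must start with "x", but "yyxyxxxyxxyxyy" does not.

No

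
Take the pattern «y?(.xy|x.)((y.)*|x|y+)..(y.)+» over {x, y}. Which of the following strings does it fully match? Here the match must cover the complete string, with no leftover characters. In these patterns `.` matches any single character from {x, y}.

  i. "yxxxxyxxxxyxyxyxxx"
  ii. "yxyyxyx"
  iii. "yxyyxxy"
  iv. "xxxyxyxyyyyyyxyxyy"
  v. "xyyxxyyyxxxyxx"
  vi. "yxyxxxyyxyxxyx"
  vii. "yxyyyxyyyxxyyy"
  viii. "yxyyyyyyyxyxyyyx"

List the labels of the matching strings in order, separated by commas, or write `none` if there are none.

i → no match
ii → match
iii → no match
iv → no match
v → no match
vi → no match
vii → no match
viii → match

ii, viii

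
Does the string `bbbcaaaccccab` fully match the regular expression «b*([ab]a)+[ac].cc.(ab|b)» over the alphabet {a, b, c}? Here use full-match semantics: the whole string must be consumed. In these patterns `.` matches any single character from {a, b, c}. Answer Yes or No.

No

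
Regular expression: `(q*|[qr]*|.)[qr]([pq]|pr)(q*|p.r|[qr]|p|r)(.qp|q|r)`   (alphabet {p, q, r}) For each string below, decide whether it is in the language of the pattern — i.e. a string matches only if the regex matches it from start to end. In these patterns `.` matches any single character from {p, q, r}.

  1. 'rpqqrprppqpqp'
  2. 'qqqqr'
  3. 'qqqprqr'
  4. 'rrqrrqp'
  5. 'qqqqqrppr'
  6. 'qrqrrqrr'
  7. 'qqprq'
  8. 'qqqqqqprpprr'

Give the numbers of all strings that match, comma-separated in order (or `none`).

2, 3, 4, 5, 6, 7, 8

1 → no match
2 → match
3 → match
4 → match
5 → match
6 → match
7 → match
8 → match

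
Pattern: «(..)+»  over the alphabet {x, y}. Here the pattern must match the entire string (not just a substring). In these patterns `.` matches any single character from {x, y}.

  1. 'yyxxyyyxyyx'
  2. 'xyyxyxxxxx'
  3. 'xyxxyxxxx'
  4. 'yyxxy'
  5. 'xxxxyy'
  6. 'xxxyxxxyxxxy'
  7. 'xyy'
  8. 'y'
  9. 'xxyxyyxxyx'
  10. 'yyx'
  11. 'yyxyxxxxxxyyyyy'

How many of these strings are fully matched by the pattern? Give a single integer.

1 → no match
2 → match
3 → no match
4 → no match
5 → match
6 → match
7 → no match
8 → no match
9 → match
10 → no match
11 → no match
Total matched: 4

4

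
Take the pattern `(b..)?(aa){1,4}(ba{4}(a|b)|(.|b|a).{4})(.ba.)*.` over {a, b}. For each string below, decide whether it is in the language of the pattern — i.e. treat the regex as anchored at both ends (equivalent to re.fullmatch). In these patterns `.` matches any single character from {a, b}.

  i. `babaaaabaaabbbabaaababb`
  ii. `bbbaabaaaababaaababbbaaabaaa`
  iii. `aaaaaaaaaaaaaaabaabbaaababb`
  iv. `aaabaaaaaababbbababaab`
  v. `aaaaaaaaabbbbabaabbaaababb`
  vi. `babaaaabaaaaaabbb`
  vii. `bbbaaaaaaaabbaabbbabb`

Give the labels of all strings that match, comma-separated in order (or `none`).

i → no match
ii → match
iii → no match
iv → no match
v → match
vi → no match
vii → match

ii, v, vii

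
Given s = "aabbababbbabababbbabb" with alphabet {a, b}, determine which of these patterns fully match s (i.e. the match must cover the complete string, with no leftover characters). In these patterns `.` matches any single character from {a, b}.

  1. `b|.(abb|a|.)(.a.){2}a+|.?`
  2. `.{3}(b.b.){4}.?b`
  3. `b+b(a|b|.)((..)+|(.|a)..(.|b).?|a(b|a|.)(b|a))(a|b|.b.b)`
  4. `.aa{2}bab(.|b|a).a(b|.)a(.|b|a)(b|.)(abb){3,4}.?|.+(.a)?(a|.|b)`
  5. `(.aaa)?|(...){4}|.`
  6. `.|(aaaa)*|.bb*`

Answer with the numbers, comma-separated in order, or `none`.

1 → no match
2 → match
3 → no match — must start with "b"
4 → match
5 → no match
6 → no match

2, 4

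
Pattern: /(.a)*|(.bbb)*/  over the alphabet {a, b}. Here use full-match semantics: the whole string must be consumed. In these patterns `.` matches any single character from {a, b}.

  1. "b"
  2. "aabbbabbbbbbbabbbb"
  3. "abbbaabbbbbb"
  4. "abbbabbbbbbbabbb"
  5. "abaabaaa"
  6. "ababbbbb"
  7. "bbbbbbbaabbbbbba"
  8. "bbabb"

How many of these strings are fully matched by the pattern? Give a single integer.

1

1 → no match
2 → no match
3 → no match
4 → match
5 → no match
6 → no match
7 → no match
8 → no match
Total matched: 1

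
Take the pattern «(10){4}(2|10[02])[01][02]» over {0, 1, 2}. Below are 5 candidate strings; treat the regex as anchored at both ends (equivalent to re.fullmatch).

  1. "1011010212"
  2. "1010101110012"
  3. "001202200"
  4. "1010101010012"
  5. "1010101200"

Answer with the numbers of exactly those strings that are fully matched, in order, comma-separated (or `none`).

4

1 → no match
2 → no match
3 → no match — must start with "10"
4 → match
5 → no match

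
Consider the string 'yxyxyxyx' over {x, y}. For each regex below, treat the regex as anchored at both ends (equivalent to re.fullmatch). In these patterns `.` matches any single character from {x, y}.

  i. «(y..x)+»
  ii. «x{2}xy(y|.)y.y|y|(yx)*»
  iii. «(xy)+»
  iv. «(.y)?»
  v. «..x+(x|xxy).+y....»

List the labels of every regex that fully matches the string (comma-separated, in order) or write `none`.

i, ii

i → match
ii → match
iii → no match — must start with 'xy'
iv → no match
v → no match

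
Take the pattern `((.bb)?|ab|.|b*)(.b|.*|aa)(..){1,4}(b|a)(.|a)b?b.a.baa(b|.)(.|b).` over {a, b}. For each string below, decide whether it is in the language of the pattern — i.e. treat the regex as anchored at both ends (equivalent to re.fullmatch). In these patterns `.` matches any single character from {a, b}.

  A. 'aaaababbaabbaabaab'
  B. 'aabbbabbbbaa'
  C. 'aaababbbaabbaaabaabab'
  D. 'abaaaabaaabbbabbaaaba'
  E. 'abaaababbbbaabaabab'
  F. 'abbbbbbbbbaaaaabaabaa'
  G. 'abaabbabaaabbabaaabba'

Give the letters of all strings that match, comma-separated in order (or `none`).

A → no match
B → no match
C → match
D → match
E → match
F → no match
G → no match

C, D, E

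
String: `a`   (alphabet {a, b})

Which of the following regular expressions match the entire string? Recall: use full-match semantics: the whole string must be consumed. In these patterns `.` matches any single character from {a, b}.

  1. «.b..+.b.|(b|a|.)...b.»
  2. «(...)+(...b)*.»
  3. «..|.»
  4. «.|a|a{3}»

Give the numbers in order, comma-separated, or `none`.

3, 4

1 → no match
2 → no match
3 → match
4 → match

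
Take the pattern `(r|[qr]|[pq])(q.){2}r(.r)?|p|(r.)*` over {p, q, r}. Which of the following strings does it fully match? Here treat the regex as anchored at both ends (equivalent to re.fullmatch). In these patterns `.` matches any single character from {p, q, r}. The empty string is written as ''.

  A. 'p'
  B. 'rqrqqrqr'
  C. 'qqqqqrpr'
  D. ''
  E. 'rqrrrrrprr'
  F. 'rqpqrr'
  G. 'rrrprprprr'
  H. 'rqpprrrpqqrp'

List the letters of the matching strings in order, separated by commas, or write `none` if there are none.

A, B, C, D, E, F, G

A → match
B → match
C → match
D → match
E → match
F → match
G → match
H → no match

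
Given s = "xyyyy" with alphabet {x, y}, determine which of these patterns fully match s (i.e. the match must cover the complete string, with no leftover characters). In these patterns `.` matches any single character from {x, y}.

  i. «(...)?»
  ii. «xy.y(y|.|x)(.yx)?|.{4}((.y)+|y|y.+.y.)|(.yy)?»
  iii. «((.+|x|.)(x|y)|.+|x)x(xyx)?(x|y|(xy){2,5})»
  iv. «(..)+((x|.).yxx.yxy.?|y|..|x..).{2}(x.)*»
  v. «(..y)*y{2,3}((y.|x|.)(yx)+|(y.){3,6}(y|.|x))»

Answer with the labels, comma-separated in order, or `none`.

ii, iv

i → no match
ii → match
iii → no match
iv → match
v → no match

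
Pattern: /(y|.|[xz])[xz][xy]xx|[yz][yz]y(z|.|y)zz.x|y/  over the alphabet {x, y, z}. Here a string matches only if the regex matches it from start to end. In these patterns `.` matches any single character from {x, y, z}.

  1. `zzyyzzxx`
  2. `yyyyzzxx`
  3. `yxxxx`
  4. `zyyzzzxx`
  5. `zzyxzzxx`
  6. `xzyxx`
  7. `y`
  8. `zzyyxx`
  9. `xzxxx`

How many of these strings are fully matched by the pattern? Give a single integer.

1. `zzyyzzxx` → match
2. `yyyyzzxx` → match
3. `yxxxx` → match
4. `zyyzzzxx` → match
5. `zzyxzzxx` → match
6. `xzyxx` → match
7. `y` → match
8. `zzyyxx` → no match
9. `xzxxx` → match
Total matched: 8

8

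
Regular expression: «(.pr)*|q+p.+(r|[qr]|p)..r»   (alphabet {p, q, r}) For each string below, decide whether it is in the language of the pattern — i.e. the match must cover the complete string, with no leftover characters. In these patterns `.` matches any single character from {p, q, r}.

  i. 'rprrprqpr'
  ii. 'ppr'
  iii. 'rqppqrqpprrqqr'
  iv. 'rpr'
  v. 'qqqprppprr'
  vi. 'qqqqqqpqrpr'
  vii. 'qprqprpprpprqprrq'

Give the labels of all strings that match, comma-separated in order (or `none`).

i, ii, iv, v

i. 'rprrprqpr' → match
ii. 'ppr' → match
iii → no match
iv. 'rpr' → match
v. 'qqqprppprr' → match
vi. 'qqqqqqpqrpr' → no match
vii → no match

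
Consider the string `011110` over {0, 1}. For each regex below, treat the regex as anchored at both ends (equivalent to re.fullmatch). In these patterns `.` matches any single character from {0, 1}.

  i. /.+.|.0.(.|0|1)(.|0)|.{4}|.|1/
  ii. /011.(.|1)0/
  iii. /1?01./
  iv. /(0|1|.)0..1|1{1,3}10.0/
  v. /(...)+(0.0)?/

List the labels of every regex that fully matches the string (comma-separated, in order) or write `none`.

i → match
ii → match
iii → no match
iv → no match
v → match

i, ii, v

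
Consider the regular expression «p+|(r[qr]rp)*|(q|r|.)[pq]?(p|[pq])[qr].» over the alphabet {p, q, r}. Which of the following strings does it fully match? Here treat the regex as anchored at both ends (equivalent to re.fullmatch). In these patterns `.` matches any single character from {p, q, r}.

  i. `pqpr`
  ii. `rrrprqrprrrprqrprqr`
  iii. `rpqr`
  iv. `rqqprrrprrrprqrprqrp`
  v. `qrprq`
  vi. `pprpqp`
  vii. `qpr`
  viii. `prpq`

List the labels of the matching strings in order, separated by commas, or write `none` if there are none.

i → no match
ii → no match
iii → match
iv → no match
v → no match
vi → no match
vii → no match
viii → no match

iii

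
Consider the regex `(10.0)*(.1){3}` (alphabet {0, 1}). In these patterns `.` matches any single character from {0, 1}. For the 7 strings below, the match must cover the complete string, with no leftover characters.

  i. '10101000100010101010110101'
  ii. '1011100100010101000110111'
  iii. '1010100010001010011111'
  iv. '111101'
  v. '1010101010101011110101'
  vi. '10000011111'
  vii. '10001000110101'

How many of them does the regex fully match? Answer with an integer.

i → match
ii → no match
iii → match
iv. '111101' → match
v → no match
vi. '10000011111' → no match
vii → match
Total matched: 4

4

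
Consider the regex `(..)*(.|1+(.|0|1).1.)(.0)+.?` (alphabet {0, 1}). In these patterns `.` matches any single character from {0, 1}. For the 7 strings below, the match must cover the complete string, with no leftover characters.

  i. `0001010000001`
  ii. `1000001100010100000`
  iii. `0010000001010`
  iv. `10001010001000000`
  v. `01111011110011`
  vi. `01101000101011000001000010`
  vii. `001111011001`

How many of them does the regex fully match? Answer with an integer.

4

i → no match
ii → match
iii → match
iv → match
v → no match
vi → no match
vii. `001111011001` → match
Total matched: 4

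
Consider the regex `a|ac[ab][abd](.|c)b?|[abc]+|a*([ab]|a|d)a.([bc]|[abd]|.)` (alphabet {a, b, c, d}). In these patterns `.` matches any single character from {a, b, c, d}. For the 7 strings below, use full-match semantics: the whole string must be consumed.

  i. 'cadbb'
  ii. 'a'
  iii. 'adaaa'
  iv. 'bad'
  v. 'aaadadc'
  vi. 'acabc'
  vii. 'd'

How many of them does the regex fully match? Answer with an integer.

i → no match
ii → match
iii → match
iv → no match
v → match
vi → match
vii → no match
Total matched: 4

4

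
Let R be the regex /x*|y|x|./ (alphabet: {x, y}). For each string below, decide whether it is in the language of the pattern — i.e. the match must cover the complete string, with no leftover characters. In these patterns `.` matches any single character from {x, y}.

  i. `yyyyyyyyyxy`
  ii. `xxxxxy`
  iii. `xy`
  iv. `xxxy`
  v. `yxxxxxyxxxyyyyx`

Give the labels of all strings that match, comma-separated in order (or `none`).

none

i. `yyyyyyyyyxy` → no match
ii. `xxxxxy` → no match
iii. `xy` → no match
iv. `xxxy` → no match
v → no match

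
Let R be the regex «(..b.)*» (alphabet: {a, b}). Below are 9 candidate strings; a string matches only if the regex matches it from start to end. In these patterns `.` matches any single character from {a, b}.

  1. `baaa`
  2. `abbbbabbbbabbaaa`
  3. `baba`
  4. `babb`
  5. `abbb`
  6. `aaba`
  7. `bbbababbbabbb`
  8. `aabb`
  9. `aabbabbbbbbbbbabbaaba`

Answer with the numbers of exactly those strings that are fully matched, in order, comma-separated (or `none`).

1 → no match
2 → no match
3 → match
4 → match
5 → match
6 → match
7 → no match
8 → match
9 → no match

3, 4, 5, 6, 8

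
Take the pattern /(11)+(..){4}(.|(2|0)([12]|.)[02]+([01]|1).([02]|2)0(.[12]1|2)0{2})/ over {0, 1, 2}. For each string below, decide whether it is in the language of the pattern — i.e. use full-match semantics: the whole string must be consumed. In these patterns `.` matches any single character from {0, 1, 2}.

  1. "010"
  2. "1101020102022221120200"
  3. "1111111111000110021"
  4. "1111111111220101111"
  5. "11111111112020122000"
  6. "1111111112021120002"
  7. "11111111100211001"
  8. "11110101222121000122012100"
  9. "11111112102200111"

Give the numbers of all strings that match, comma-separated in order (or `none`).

2, 3, 4, 7, 8

1. "010" → no match — must start with "11"
2 → match
3 → match
4 → match
5 → no match
6 → no match
7 → match
8 → match
9 → no match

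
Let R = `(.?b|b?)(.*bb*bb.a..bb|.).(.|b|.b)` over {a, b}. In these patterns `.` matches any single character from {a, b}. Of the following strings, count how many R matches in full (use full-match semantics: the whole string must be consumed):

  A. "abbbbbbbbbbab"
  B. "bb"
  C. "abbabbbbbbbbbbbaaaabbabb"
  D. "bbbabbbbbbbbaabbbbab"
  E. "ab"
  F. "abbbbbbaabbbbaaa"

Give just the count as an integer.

A → no match
B. "bb" → no match
C → match
D → match
E. "ab" → no match
F → no match
Total matched: 2

2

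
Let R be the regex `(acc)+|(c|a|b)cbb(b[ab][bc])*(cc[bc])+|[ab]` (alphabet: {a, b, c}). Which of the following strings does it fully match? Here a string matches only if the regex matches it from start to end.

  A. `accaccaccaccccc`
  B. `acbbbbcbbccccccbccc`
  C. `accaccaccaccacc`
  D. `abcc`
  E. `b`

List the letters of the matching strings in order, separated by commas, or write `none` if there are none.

A → no match
B → match
C → match
D → no match
E → match

B, C, E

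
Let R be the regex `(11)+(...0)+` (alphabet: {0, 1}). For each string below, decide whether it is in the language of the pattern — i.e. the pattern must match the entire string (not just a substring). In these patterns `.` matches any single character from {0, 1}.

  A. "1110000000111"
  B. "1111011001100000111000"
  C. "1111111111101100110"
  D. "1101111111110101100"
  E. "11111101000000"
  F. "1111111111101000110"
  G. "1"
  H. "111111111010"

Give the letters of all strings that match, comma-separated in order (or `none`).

A → no match — must end with "0"
B → no match
C → no match
D → no match
E → match
F → no match
G → no match — must start with "11"
H → match

E, H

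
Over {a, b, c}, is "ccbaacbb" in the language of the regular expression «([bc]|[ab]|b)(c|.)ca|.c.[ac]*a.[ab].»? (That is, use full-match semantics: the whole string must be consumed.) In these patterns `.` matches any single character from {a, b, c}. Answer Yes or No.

Yes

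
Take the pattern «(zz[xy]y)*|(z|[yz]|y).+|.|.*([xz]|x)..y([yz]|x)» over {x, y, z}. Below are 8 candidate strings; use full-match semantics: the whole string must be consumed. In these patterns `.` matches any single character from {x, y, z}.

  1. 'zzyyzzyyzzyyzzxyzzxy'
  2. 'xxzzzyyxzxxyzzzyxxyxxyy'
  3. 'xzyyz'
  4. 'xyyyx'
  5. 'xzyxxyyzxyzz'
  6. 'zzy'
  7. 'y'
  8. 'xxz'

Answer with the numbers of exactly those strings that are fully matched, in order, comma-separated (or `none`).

1, 3, 4, 6, 7

1 → match
2 → no match
3 → match
4 → match
5 → no match
6 → match
7 → match
8 → no match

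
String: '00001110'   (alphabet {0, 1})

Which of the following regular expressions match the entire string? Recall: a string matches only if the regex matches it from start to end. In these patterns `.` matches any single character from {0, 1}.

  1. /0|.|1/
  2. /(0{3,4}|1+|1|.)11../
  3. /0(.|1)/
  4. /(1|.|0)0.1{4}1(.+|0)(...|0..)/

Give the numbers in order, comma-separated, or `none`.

1 → no match
2 → match
3 → no match
4 → no match

2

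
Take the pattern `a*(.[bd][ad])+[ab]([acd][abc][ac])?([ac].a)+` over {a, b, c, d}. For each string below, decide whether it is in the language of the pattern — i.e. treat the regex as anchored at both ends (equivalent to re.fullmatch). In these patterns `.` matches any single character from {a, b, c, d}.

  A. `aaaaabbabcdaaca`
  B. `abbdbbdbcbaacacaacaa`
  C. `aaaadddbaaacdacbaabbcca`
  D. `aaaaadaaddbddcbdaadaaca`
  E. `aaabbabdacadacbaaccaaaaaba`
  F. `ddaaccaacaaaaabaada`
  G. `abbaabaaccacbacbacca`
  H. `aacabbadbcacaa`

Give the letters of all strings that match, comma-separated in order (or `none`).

A → match
B → match
C → no match
D → match
E → no match
F → match
G → match
H → no match

A, B, D, F, G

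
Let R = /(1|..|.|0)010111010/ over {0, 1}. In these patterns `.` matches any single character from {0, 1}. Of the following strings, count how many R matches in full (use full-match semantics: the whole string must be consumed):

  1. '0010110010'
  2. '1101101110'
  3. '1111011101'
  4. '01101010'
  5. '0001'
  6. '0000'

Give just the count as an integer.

1. '0010110010' → no match — must end with '010111010'
2. '1101101110' → no match — must end with '010111010'
3. '1111011101' → no match — must end with '010111010'
4. '01101010' → no match — must end with '010111010'
5. '0001' → no match — must end with '010111010'
6. '0000' → no match — must end with '010111010'
Total matched: 0

0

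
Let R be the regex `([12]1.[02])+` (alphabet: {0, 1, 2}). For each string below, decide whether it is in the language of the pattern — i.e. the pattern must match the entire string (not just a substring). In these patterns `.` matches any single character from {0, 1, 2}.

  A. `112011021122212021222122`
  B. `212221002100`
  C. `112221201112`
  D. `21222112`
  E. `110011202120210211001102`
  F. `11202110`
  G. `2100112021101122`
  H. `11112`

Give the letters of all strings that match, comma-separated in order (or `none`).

A, B, C, D, E, F, G

A → match
B → match
C → match
D → match
E → match
F → match
G → match
H → no match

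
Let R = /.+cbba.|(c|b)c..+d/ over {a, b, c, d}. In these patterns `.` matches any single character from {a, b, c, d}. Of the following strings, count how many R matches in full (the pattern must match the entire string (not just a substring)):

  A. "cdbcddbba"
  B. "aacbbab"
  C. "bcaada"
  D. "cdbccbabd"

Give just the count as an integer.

A → no match
B → match
C → no match
D → no match
Total matched: 1

1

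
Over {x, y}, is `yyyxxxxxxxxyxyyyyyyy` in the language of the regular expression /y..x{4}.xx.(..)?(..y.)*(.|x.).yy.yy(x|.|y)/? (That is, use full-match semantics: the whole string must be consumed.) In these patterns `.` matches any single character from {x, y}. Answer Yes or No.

No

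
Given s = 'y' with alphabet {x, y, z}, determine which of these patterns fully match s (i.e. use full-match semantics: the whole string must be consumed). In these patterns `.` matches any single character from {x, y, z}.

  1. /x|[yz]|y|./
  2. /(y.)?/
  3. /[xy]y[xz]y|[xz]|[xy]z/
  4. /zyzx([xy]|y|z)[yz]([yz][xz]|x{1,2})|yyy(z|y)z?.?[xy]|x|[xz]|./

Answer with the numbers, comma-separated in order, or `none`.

1 → match
2 → no match
3 → no match
4 → match

1, 4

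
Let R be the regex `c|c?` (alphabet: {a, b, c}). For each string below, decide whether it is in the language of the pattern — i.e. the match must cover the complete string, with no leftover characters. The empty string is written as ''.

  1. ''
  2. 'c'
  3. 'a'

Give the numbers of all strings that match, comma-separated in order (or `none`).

1, 2

1 → match
2 → match
3 → no match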